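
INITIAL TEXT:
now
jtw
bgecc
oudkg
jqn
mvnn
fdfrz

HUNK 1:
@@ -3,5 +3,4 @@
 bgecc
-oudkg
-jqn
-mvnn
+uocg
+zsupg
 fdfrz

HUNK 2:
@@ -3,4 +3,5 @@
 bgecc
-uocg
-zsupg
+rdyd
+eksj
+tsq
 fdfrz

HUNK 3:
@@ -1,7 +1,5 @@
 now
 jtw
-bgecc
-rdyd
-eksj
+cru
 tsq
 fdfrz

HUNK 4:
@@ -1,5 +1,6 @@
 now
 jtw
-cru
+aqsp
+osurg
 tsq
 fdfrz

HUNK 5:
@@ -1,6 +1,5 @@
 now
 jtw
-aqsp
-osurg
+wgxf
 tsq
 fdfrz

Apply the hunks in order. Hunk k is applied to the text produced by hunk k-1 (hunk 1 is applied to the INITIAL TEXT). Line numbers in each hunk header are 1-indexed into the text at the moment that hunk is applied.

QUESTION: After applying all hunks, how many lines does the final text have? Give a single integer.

Answer: 5

Derivation:
Hunk 1: at line 3 remove [oudkg,jqn,mvnn] add [uocg,zsupg] -> 6 lines: now jtw bgecc uocg zsupg fdfrz
Hunk 2: at line 3 remove [uocg,zsupg] add [rdyd,eksj,tsq] -> 7 lines: now jtw bgecc rdyd eksj tsq fdfrz
Hunk 3: at line 1 remove [bgecc,rdyd,eksj] add [cru] -> 5 lines: now jtw cru tsq fdfrz
Hunk 4: at line 1 remove [cru] add [aqsp,osurg] -> 6 lines: now jtw aqsp osurg tsq fdfrz
Hunk 5: at line 1 remove [aqsp,osurg] add [wgxf] -> 5 lines: now jtw wgxf tsq fdfrz
Final line count: 5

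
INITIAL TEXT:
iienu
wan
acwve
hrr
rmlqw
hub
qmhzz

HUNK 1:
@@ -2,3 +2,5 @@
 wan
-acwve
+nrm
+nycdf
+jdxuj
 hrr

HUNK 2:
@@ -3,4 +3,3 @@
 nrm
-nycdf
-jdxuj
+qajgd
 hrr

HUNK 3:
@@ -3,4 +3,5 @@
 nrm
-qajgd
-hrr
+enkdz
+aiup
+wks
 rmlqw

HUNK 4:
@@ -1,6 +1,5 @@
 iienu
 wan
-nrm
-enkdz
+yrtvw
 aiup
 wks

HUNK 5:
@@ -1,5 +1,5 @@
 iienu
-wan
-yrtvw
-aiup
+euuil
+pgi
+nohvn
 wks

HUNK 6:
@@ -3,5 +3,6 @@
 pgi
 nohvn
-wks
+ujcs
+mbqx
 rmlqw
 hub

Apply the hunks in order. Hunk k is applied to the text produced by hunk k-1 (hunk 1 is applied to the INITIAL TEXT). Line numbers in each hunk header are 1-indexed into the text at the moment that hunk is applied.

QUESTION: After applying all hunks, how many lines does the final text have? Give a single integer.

Answer: 9

Derivation:
Hunk 1: at line 2 remove [acwve] add [nrm,nycdf,jdxuj] -> 9 lines: iienu wan nrm nycdf jdxuj hrr rmlqw hub qmhzz
Hunk 2: at line 3 remove [nycdf,jdxuj] add [qajgd] -> 8 lines: iienu wan nrm qajgd hrr rmlqw hub qmhzz
Hunk 3: at line 3 remove [qajgd,hrr] add [enkdz,aiup,wks] -> 9 lines: iienu wan nrm enkdz aiup wks rmlqw hub qmhzz
Hunk 4: at line 1 remove [nrm,enkdz] add [yrtvw] -> 8 lines: iienu wan yrtvw aiup wks rmlqw hub qmhzz
Hunk 5: at line 1 remove [wan,yrtvw,aiup] add [euuil,pgi,nohvn] -> 8 lines: iienu euuil pgi nohvn wks rmlqw hub qmhzz
Hunk 6: at line 3 remove [wks] add [ujcs,mbqx] -> 9 lines: iienu euuil pgi nohvn ujcs mbqx rmlqw hub qmhzz
Final line count: 9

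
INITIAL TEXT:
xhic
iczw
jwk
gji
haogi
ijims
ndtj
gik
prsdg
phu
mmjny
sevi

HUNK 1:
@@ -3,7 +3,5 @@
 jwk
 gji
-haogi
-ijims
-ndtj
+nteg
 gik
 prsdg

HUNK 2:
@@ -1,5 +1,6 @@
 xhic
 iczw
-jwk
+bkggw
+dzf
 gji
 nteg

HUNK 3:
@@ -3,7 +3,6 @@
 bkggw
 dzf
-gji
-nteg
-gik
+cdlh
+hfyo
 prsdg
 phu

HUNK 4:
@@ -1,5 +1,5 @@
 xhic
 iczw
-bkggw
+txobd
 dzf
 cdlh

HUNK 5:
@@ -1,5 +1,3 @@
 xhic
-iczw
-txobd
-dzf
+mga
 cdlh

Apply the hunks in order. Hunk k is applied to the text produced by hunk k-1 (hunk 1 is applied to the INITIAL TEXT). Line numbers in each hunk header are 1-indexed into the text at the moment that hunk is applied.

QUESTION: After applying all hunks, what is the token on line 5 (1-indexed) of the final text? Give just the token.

Hunk 1: at line 3 remove [haogi,ijims,ndtj] add [nteg] -> 10 lines: xhic iczw jwk gji nteg gik prsdg phu mmjny sevi
Hunk 2: at line 1 remove [jwk] add [bkggw,dzf] -> 11 lines: xhic iczw bkggw dzf gji nteg gik prsdg phu mmjny sevi
Hunk 3: at line 3 remove [gji,nteg,gik] add [cdlh,hfyo] -> 10 lines: xhic iczw bkggw dzf cdlh hfyo prsdg phu mmjny sevi
Hunk 4: at line 1 remove [bkggw] add [txobd] -> 10 lines: xhic iczw txobd dzf cdlh hfyo prsdg phu mmjny sevi
Hunk 5: at line 1 remove [iczw,txobd,dzf] add [mga] -> 8 lines: xhic mga cdlh hfyo prsdg phu mmjny sevi
Final line 5: prsdg

Answer: prsdg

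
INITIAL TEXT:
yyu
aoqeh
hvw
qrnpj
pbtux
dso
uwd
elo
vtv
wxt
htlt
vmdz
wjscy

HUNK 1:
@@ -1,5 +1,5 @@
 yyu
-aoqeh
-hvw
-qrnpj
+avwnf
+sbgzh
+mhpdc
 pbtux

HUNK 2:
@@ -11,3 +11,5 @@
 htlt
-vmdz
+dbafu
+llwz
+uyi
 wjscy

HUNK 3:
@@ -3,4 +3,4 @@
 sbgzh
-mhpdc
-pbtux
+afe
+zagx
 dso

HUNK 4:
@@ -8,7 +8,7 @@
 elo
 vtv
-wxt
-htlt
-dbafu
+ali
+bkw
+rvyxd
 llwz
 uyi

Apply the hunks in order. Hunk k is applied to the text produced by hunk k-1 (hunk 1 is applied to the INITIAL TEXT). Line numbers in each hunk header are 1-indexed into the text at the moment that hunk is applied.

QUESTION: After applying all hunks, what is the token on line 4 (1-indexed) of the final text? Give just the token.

Hunk 1: at line 1 remove [aoqeh,hvw,qrnpj] add [avwnf,sbgzh,mhpdc] -> 13 lines: yyu avwnf sbgzh mhpdc pbtux dso uwd elo vtv wxt htlt vmdz wjscy
Hunk 2: at line 11 remove [vmdz] add [dbafu,llwz,uyi] -> 15 lines: yyu avwnf sbgzh mhpdc pbtux dso uwd elo vtv wxt htlt dbafu llwz uyi wjscy
Hunk 3: at line 3 remove [mhpdc,pbtux] add [afe,zagx] -> 15 lines: yyu avwnf sbgzh afe zagx dso uwd elo vtv wxt htlt dbafu llwz uyi wjscy
Hunk 4: at line 8 remove [wxt,htlt,dbafu] add [ali,bkw,rvyxd] -> 15 lines: yyu avwnf sbgzh afe zagx dso uwd elo vtv ali bkw rvyxd llwz uyi wjscy
Final line 4: afe

Answer: afe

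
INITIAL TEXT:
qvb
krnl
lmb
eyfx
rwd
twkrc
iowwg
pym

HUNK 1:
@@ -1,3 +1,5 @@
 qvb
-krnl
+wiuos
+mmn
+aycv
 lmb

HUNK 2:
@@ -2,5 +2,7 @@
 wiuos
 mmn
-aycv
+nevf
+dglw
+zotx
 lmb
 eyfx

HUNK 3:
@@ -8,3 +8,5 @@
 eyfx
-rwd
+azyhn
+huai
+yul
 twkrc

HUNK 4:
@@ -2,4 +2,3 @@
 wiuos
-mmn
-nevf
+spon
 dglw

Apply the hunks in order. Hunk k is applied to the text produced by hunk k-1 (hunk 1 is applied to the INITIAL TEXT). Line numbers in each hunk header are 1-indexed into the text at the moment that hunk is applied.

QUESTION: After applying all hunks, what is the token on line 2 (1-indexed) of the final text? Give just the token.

Answer: wiuos

Derivation:
Hunk 1: at line 1 remove [krnl] add [wiuos,mmn,aycv] -> 10 lines: qvb wiuos mmn aycv lmb eyfx rwd twkrc iowwg pym
Hunk 2: at line 2 remove [aycv] add [nevf,dglw,zotx] -> 12 lines: qvb wiuos mmn nevf dglw zotx lmb eyfx rwd twkrc iowwg pym
Hunk 3: at line 8 remove [rwd] add [azyhn,huai,yul] -> 14 lines: qvb wiuos mmn nevf dglw zotx lmb eyfx azyhn huai yul twkrc iowwg pym
Hunk 4: at line 2 remove [mmn,nevf] add [spon] -> 13 lines: qvb wiuos spon dglw zotx lmb eyfx azyhn huai yul twkrc iowwg pym
Final line 2: wiuos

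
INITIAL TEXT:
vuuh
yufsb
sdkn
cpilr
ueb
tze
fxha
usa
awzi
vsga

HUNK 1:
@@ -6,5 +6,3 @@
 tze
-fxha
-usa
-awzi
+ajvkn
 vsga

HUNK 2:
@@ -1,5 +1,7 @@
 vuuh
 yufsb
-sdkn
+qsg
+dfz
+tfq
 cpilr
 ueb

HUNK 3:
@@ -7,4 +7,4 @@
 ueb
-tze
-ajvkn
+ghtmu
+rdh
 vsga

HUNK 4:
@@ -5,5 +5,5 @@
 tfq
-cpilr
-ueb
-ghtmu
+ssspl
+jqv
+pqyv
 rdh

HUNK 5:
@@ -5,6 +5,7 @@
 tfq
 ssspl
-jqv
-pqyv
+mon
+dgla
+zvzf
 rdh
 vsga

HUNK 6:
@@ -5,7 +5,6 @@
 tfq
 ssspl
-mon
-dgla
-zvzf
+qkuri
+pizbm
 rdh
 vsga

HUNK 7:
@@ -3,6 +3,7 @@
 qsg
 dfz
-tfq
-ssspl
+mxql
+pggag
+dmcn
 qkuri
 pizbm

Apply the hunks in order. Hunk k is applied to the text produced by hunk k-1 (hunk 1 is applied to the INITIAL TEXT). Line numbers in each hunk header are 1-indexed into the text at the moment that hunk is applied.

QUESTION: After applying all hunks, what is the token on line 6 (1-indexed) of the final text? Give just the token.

Hunk 1: at line 6 remove [fxha,usa,awzi] add [ajvkn] -> 8 lines: vuuh yufsb sdkn cpilr ueb tze ajvkn vsga
Hunk 2: at line 1 remove [sdkn] add [qsg,dfz,tfq] -> 10 lines: vuuh yufsb qsg dfz tfq cpilr ueb tze ajvkn vsga
Hunk 3: at line 7 remove [tze,ajvkn] add [ghtmu,rdh] -> 10 lines: vuuh yufsb qsg dfz tfq cpilr ueb ghtmu rdh vsga
Hunk 4: at line 5 remove [cpilr,ueb,ghtmu] add [ssspl,jqv,pqyv] -> 10 lines: vuuh yufsb qsg dfz tfq ssspl jqv pqyv rdh vsga
Hunk 5: at line 5 remove [jqv,pqyv] add [mon,dgla,zvzf] -> 11 lines: vuuh yufsb qsg dfz tfq ssspl mon dgla zvzf rdh vsga
Hunk 6: at line 5 remove [mon,dgla,zvzf] add [qkuri,pizbm] -> 10 lines: vuuh yufsb qsg dfz tfq ssspl qkuri pizbm rdh vsga
Hunk 7: at line 3 remove [tfq,ssspl] add [mxql,pggag,dmcn] -> 11 lines: vuuh yufsb qsg dfz mxql pggag dmcn qkuri pizbm rdh vsga
Final line 6: pggag

Answer: pggag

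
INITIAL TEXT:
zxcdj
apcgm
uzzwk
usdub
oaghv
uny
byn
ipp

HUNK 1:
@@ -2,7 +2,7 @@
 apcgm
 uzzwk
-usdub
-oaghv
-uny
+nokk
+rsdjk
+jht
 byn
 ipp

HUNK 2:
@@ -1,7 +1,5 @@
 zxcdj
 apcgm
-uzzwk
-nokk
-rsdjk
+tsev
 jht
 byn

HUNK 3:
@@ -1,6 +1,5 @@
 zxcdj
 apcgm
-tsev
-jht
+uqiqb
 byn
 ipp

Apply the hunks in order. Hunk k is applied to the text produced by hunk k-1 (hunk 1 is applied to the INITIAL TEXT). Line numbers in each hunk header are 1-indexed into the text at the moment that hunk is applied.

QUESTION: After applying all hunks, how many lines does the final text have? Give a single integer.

Hunk 1: at line 2 remove [usdub,oaghv,uny] add [nokk,rsdjk,jht] -> 8 lines: zxcdj apcgm uzzwk nokk rsdjk jht byn ipp
Hunk 2: at line 1 remove [uzzwk,nokk,rsdjk] add [tsev] -> 6 lines: zxcdj apcgm tsev jht byn ipp
Hunk 3: at line 1 remove [tsev,jht] add [uqiqb] -> 5 lines: zxcdj apcgm uqiqb byn ipp
Final line count: 5

Answer: 5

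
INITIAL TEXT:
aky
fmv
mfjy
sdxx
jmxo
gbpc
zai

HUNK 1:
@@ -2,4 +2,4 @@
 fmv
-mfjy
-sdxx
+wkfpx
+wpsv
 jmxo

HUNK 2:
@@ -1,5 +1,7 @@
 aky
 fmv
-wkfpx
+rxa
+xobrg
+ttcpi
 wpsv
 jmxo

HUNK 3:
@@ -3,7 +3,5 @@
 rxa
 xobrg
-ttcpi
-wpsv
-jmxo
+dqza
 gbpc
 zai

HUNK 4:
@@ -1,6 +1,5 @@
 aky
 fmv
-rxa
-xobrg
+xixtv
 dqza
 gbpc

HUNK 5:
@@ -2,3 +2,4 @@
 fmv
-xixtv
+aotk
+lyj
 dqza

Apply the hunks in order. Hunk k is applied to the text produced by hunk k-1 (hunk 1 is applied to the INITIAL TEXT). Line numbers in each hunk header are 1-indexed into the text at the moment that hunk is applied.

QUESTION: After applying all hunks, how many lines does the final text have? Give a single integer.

Hunk 1: at line 2 remove [mfjy,sdxx] add [wkfpx,wpsv] -> 7 lines: aky fmv wkfpx wpsv jmxo gbpc zai
Hunk 2: at line 1 remove [wkfpx] add [rxa,xobrg,ttcpi] -> 9 lines: aky fmv rxa xobrg ttcpi wpsv jmxo gbpc zai
Hunk 3: at line 3 remove [ttcpi,wpsv,jmxo] add [dqza] -> 7 lines: aky fmv rxa xobrg dqza gbpc zai
Hunk 4: at line 1 remove [rxa,xobrg] add [xixtv] -> 6 lines: aky fmv xixtv dqza gbpc zai
Hunk 5: at line 2 remove [xixtv] add [aotk,lyj] -> 7 lines: aky fmv aotk lyj dqza gbpc zai
Final line count: 7

Answer: 7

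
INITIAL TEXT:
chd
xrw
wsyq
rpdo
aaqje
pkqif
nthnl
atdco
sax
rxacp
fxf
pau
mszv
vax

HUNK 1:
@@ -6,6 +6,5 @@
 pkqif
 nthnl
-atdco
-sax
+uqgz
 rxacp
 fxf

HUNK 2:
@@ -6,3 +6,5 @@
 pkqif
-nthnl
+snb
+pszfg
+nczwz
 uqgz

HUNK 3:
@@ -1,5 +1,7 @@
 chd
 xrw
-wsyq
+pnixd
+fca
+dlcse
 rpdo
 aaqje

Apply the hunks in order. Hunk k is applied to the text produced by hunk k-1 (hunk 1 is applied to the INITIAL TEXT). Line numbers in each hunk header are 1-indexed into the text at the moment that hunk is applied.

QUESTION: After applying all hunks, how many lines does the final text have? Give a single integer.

Answer: 17

Derivation:
Hunk 1: at line 6 remove [atdco,sax] add [uqgz] -> 13 lines: chd xrw wsyq rpdo aaqje pkqif nthnl uqgz rxacp fxf pau mszv vax
Hunk 2: at line 6 remove [nthnl] add [snb,pszfg,nczwz] -> 15 lines: chd xrw wsyq rpdo aaqje pkqif snb pszfg nczwz uqgz rxacp fxf pau mszv vax
Hunk 3: at line 1 remove [wsyq] add [pnixd,fca,dlcse] -> 17 lines: chd xrw pnixd fca dlcse rpdo aaqje pkqif snb pszfg nczwz uqgz rxacp fxf pau mszv vax
Final line count: 17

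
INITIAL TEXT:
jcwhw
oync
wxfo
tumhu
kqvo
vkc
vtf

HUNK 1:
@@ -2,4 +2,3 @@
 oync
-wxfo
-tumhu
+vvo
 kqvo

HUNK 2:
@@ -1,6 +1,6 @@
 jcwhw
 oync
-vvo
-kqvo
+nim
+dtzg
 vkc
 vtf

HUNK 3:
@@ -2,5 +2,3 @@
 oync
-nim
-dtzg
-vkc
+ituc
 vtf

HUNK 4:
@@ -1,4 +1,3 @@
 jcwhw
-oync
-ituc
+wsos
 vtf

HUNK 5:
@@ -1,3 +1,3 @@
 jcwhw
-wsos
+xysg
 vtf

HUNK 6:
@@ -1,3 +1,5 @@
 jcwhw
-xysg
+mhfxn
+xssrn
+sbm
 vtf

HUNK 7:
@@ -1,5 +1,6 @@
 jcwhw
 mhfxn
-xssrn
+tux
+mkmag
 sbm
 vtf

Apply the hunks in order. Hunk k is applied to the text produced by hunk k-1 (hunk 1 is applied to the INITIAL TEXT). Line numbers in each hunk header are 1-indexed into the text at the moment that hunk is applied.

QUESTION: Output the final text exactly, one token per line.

Answer: jcwhw
mhfxn
tux
mkmag
sbm
vtf

Derivation:
Hunk 1: at line 2 remove [wxfo,tumhu] add [vvo] -> 6 lines: jcwhw oync vvo kqvo vkc vtf
Hunk 2: at line 1 remove [vvo,kqvo] add [nim,dtzg] -> 6 lines: jcwhw oync nim dtzg vkc vtf
Hunk 3: at line 2 remove [nim,dtzg,vkc] add [ituc] -> 4 lines: jcwhw oync ituc vtf
Hunk 4: at line 1 remove [oync,ituc] add [wsos] -> 3 lines: jcwhw wsos vtf
Hunk 5: at line 1 remove [wsos] add [xysg] -> 3 lines: jcwhw xysg vtf
Hunk 6: at line 1 remove [xysg] add [mhfxn,xssrn,sbm] -> 5 lines: jcwhw mhfxn xssrn sbm vtf
Hunk 7: at line 1 remove [xssrn] add [tux,mkmag] -> 6 lines: jcwhw mhfxn tux mkmag sbm vtf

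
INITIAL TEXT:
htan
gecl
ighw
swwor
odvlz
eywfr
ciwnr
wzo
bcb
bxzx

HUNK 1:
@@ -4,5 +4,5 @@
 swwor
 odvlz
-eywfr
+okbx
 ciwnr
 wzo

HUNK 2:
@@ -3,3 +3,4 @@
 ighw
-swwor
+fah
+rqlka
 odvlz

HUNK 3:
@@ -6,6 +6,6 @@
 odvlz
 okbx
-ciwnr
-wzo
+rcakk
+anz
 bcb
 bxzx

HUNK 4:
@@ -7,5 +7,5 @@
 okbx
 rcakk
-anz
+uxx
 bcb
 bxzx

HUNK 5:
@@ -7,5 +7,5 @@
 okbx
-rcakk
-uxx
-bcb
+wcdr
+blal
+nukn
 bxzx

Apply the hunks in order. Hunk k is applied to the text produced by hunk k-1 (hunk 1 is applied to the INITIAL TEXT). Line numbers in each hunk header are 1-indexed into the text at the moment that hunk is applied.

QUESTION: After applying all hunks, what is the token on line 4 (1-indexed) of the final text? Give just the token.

Hunk 1: at line 4 remove [eywfr] add [okbx] -> 10 lines: htan gecl ighw swwor odvlz okbx ciwnr wzo bcb bxzx
Hunk 2: at line 3 remove [swwor] add [fah,rqlka] -> 11 lines: htan gecl ighw fah rqlka odvlz okbx ciwnr wzo bcb bxzx
Hunk 3: at line 6 remove [ciwnr,wzo] add [rcakk,anz] -> 11 lines: htan gecl ighw fah rqlka odvlz okbx rcakk anz bcb bxzx
Hunk 4: at line 7 remove [anz] add [uxx] -> 11 lines: htan gecl ighw fah rqlka odvlz okbx rcakk uxx bcb bxzx
Hunk 5: at line 7 remove [rcakk,uxx,bcb] add [wcdr,blal,nukn] -> 11 lines: htan gecl ighw fah rqlka odvlz okbx wcdr blal nukn bxzx
Final line 4: fah

Answer: fah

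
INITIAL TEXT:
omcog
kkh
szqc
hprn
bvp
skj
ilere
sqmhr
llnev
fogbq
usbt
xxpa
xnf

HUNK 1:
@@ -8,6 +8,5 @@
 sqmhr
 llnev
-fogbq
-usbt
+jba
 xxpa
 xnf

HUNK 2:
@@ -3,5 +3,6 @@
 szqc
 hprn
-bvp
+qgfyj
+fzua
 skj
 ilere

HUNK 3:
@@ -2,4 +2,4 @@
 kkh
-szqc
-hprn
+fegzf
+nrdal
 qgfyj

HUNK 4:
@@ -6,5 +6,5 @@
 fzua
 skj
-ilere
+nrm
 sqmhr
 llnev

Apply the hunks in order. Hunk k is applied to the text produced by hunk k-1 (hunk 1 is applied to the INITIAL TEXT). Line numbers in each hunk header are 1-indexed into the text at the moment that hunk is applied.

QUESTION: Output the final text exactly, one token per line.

Hunk 1: at line 8 remove [fogbq,usbt] add [jba] -> 12 lines: omcog kkh szqc hprn bvp skj ilere sqmhr llnev jba xxpa xnf
Hunk 2: at line 3 remove [bvp] add [qgfyj,fzua] -> 13 lines: omcog kkh szqc hprn qgfyj fzua skj ilere sqmhr llnev jba xxpa xnf
Hunk 3: at line 2 remove [szqc,hprn] add [fegzf,nrdal] -> 13 lines: omcog kkh fegzf nrdal qgfyj fzua skj ilere sqmhr llnev jba xxpa xnf
Hunk 4: at line 6 remove [ilere] add [nrm] -> 13 lines: omcog kkh fegzf nrdal qgfyj fzua skj nrm sqmhr llnev jba xxpa xnf

Answer: omcog
kkh
fegzf
nrdal
qgfyj
fzua
skj
nrm
sqmhr
llnev
jba
xxpa
xnf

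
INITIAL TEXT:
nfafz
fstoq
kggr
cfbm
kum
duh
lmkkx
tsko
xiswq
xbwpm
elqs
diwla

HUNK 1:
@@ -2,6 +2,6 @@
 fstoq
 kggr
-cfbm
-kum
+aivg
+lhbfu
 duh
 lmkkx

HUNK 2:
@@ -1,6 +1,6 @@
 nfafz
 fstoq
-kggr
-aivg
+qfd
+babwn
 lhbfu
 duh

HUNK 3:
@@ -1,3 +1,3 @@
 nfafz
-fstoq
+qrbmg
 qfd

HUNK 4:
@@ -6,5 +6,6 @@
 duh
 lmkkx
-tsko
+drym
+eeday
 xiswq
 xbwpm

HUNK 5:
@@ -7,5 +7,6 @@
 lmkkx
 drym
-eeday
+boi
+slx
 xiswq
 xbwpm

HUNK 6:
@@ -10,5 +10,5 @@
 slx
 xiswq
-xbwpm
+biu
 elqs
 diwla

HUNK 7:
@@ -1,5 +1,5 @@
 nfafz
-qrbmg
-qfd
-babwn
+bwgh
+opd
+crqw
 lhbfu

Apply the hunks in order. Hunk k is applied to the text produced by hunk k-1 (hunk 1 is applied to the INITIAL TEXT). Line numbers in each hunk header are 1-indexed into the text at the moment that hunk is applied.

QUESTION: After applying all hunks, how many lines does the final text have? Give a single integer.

Answer: 14

Derivation:
Hunk 1: at line 2 remove [cfbm,kum] add [aivg,lhbfu] -> 12 lines: nfafz fstoq kggr aivg lhbfu duh lmkkx tsko xiswq xbwpm elqs diwla
Hunk 2: at line 1 remove [kggr,aivg] add [qfd,babwn] -> 12 lines: nfafz fstoq qfd babwn lhbfu duh lmkkx tsko xiswq xbwpm elqs diwla
Hunk 3: at line 1 remove [fstoq] add [qrbmg] -> 12 lines: nfafz qrbmg qfd babwn lhbfu duh lmkkx tsko xiswq xbwpm elqs diwla
Hunk 4: at line 6 remove [tsko] add [drym,eeday] -> 13 lines: nfafz qrbmg qfd babwn lhbfu duh lmkkx drym eeday xiswq xbwpm elqs diwla
Hunk 5: at line 7 remove [eeday] add [boi,slx] -> 14 lines: nfafz qrbmg qfd babwn lhbfu duh lmkkx drym boi slx xiswq xbwpm elqs diwla
Hunk 6: at line 10 remove [xbwpm] add [biu] -> 14 lines: nfafz qrbmg qfd babwn lhbfu duh lmkkx drym boi slx xiswq biu elqs diwla
Hunk 7: at line 1 remove [qrbmg,qfd,babwn] add [bwgh,opd,crqw] -> 14 lines: nfafz bwgh opd crqw lhbfu duh lmkkx drym boi slx xiswq biu elqs diwla
Final line count: 14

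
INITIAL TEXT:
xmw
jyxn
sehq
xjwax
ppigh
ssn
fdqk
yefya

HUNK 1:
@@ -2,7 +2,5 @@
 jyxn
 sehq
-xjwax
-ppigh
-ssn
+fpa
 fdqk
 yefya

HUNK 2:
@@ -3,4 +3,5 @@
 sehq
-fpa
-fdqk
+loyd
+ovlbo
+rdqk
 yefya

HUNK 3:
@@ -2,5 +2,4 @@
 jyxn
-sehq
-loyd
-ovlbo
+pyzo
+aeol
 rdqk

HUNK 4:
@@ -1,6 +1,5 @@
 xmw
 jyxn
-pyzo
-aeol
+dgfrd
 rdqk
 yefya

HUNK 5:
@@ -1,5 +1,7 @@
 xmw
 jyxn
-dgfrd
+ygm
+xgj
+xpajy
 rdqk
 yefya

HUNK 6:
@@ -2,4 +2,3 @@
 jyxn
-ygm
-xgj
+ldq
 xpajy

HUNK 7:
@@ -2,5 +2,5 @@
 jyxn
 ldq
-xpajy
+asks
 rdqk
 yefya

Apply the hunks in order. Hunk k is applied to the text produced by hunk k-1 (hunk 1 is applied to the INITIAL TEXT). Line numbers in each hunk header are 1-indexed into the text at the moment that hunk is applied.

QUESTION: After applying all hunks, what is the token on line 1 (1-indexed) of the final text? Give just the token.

Answer: xmw

Derivation:
Hunk 1: at line 2 remove [xjwax,ppigh,ssn] add [fpa] -> 6 lines: xmw jyxn sehq fpa fdqk yefya
Hunk 2: at line 3 remove [fpa,fdqk] add [loyd,ovlbo,rdqk] -> 7 lines: xmw jyxn sehq loyd ovlbo rdqk yefya
Hunk 3: at line 2 remove [sehq,loyd,ovlbo] add [pyzo,aeol] -> 6 lines: xmw jyxn pyzo aeol rdqk yefya
Hunk 4: at line 1 remove [pyzo,aeol] add [dgfrd] -> 5 lines: xmw jyxn dgfrd rdqk yefya
Hunk 5: at line 1 remove [dgfrd] add [ygm,xgj,xpajy] -> 7 lines: xmw jyxn ygm xgj xpajy rdqk yefya
Hunk 6: at line 2 remove [ygm,xgj] add [ldq] -> 6 lines: xmw jyxn ldq xpajy rdqk yefya
Hunk 7: at line 2 remove [xpajy] add [asks] -> 6 lines: xmw jyxn ldq asks rdqk yefya
Final line 1: xmw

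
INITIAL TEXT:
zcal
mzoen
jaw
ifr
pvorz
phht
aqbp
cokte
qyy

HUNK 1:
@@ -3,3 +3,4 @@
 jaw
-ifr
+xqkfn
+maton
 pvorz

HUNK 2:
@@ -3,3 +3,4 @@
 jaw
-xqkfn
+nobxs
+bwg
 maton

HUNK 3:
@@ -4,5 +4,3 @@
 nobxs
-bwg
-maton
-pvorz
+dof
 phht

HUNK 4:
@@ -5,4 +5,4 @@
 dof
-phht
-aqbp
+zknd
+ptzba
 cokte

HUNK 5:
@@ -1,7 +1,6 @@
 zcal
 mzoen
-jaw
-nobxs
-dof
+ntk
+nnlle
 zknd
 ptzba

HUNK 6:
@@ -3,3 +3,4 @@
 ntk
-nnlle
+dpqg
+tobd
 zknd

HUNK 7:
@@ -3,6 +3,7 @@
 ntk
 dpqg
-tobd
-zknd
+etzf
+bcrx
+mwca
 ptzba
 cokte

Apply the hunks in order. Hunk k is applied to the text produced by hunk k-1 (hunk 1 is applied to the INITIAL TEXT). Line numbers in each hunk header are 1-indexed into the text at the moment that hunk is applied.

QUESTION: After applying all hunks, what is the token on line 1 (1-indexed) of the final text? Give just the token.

Hunk 1: at line 3 remove [ifr] add [xqkfn,maton] -> 10 lines: zcal mzoen jaw xqkfn maton pvorz phht aqbp cokte qyy
Hunk 2: at line 3 remove [xqkfn] add [nobxs,bwg] -> 11 lines: zcal mzoen jaw nobxs bwg maton pvorz phht aqbp cokte qyy
Hunk 3: at line 4 remove [bwg,maton,pvorz] add [dof] -> 9 lines: zcal mzoen jaw nobxs dof phht aqbp cokte qyy
Hunk 4: at line 5 remove [phht,aqbp] add [zknd,ptzba] -> 9 lines: zcal mzoen jaw nobxs dof zknd ptzba cokte qyy
Hunk 5: at line 1 remove [jaw,nobxs,dof] add [ntk,nnlle] -> 8 lines: zcal mzoen ntk nnlle zknd ptzba cokte qyy
Hunk 6: at line 3 remove [nnlle] add [dpqg,tobd] -> 9 lines: zcal mzoen ntk dpqg tobd zknd ptzba cokte qyy
Hunk 7: at line 3 remove [tobd,zknd] add [etzf,bcrx,mwca] -> 10 lines: zcal mzoen ntk dpqg etzf bcrx mwca ptzba cokte qyy
Final line 1: zcal

Answer: zcal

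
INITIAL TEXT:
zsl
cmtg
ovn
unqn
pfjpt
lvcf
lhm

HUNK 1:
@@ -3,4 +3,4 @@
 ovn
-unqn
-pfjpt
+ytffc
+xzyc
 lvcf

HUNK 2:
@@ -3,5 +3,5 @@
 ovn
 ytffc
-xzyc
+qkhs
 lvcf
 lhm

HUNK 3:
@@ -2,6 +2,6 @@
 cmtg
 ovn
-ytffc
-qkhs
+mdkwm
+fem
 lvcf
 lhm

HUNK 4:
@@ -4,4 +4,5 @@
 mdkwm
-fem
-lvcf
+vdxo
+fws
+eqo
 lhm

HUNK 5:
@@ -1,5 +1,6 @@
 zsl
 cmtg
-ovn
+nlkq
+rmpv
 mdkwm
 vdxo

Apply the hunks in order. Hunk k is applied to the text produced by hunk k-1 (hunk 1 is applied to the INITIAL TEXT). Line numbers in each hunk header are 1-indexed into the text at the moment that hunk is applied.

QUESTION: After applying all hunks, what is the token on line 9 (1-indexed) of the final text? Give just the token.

Answer: lhm

Derivation:
Hunk 1: at line 3 remove [unqn,pfjpt] add [ytffc,xzyc] -> 7 lines: zsl cmtg ovn ytffc xzyc lvcf lhm
Hunk 2: at line 3 remove [xzyc] add [qkhs] -> 7 lines: zsl cmtg ovn ytffc qkhs lvcf lhm
Hunk 3: at line 2 remove [ytffc,qkhs] add [mdkwm,fem] -> 7 lines: zsl cmtg ovn mdkwm fem lvcf lhm
Hunk 4: at line 4 remove [fem,lvcf] add [vdxo,fws,eqo] -> 8 lines: zsl cmtg ovn mdkwm vdxo fws eqo lhm
Hunk 5: at line 1 remove [ovn] add [nlkq,rmpv] -> 9 lines: zsl cmtg nlkq rmpv mdkwm vdxo fws eqo lhm
Final line 9: lhm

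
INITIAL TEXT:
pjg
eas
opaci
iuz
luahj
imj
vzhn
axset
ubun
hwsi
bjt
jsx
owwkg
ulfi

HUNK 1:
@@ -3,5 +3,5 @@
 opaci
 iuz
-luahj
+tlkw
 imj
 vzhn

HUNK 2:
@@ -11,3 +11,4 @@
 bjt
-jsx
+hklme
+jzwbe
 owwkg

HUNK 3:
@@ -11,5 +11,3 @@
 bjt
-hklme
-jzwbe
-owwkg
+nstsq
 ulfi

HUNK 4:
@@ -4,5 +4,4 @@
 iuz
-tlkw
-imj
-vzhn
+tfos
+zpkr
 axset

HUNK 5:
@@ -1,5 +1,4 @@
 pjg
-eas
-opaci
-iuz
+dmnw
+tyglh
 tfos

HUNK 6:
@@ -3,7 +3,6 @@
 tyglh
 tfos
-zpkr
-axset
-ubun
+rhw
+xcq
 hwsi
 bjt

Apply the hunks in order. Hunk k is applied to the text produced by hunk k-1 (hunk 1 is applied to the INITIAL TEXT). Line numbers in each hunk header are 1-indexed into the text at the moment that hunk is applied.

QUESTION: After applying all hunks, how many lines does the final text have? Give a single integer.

Hunk 1: at line 3 remove [luahj] add [tlkw] -> 14 lines: pjg eas opaci iuz tlkw imj vzhn axset ubun hwsi bjt jsx owwkg ulfi
Hunk 2: at line 11 remove [jsx] add [hklme,jzwbe] -> 15 lines: pjg eas opaci iuz tlkw imj vzhn axset ubun hwsi bjt hklme jzwbe owwkg ulfi
Hunk 3: at line 11 remove [hklme,jzwbe,owwkg] add [nstsq] -> 13 lines: pjg eas opaci iuz tlkw imj vzhn axset ubun hwsi bjt nstsq ulfi
Hunk 4: at line 4 remove [tlkw,imj,vzhn] add [tfos,zpkr] -> 12 lines: pjg eas opaci iuz tfos zpkr axset ubun hwsi bjt nstsq ulfi
Hunk 5: at line 1 remove [eas,opaci,iuz] add [dmnw,tyglh] -> 11 lines: pjg dmnw tyglh tfos zpkr axset ubun hwsi bjt nstsq ulfi
Hunk 6: at line 3 remove [zpkr,axset,ubun] add [rhw,xcq] -> 10 lines: pjg dmnw tyglh tfos rhw xcq hwsi bjt nstsq ulfi
Final line count: 10

Answer: 10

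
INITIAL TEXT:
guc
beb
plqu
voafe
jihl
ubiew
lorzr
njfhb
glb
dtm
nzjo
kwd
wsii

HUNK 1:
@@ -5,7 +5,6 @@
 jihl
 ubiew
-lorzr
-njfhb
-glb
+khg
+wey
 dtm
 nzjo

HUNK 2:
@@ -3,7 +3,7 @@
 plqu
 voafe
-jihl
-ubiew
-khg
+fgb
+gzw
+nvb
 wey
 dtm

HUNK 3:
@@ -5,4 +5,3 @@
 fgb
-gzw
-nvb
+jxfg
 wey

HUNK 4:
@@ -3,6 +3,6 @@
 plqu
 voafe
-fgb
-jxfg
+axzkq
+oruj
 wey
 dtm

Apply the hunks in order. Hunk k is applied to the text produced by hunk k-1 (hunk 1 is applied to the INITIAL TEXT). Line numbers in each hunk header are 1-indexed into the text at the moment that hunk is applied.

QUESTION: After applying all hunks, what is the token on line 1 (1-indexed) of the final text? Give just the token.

Hunk 1: at line 5 remove [lorzr,njfhb,glb] add [khg,wey] -> 12 lines: guc beb plqu voafe jihl ubiew khg wey dtm nzjo kwd wsii
Hunk 2: at line 3 remove [jihl,ubiew,khg] add [fgb,gzw,nvb] -> 12 lines: guc beb plqu voafe fgb gzw nvb wey dtm nzjo kwd wsii
Hunk 3: at line 5 remove [gzw,nvb] add [jxfg] -> 11 lines: guc beb plqu voafe fgb jxfg wey dtm nzjo kwd wsii
Hunk 4: at line 3 remove [fgb,jxfg] add [axzkq,oruj] -> 11 lines: guc beb plqu voafe axzkq oruj wey dtm nzjo kwd wsii
Final line 1: guc

Answer: guc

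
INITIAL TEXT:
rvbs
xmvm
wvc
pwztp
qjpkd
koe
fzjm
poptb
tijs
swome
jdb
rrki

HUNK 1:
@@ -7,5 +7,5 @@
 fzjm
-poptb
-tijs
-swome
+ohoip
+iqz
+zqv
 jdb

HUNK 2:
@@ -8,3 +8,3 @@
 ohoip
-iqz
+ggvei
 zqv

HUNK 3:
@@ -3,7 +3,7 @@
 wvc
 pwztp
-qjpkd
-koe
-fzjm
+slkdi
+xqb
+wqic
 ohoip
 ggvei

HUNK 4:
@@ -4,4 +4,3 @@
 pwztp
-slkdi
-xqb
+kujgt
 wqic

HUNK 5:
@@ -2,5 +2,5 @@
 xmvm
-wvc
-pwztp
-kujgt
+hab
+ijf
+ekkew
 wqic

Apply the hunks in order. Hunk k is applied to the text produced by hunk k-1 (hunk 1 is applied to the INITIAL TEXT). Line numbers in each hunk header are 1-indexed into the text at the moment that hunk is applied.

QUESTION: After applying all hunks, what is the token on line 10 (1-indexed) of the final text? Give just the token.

Answer: jdb

Derivation:
Hunk 1: at line 7 remove [poptb,tijs,swome] add [ohoip,iqz,zqv] -> 12 lines: rvbs xmvm wvc pwztp qjpkd koe fzjm ohoip iqz zqv jdb rrki
Hunk 2: at line 8 remove [iqz] add [ggvei] -> 12 lines: rvbs xmvm wvc pwztp qjpkd koe fzjm ohoip ggvei zqv jdb rrki
Hunk 3: at line 3 remove [qjpkd,koe,fzjm] add [slkdi,xqb,wqic] -> 12 lines: rvbs xmvm wvc pwztp slkdi xqb wqic ohoip ggvei zqv jdb rrki
Hunk 4: at line 4 remove [slkdi,xqb] add [kujgt] -> 11 lines: rvbs xmvm wvc pwztp kujgt wqic ohoip ggvei zqv jdb rrki
Hunk 5: at line 2 remove [wvc,pwztp,kujgt] add [hab,ijf,ekkew] -> 11 lines: rvbs xmvm hab ijf ekkew wqic ohoip ggvei zqv jdb rrki
Final line 10: jdb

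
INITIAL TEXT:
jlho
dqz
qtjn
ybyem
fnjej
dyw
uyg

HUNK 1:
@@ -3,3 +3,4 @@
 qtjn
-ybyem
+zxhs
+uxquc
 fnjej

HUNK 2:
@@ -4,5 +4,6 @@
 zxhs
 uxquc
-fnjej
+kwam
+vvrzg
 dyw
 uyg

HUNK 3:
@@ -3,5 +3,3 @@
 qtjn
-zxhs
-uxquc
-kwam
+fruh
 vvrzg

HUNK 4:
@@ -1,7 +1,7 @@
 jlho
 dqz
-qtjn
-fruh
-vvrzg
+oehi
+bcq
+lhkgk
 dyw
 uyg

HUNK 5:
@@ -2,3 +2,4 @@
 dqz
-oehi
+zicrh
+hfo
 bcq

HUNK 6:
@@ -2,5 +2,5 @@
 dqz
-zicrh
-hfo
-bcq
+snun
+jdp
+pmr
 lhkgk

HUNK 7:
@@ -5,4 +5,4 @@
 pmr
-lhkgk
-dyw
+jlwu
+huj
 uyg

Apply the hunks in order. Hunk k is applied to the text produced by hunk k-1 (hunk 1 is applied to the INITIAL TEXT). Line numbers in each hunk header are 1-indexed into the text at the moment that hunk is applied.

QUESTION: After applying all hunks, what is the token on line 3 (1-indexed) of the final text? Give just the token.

Hunk 1: at line 3 remove [ybyem] add [zxhs,uxquc] -> 8 lines: jlho dqz qtjn zxhs uxquc fnjej dyw uyg
Hunk 2: at line 4 remove [fnjej] add [kwam,vvrzg] -> 9 lines: jlho dqz qtjn zxhs uxquc kwam vvrzg dyw uyg
Hunk 3: at line 3 remove [zxhs,uxquc,kwam] add [fruh] -> 7 lines: jlho dqz qtjn fruh vvrzg dyw uyg
Hunk 4: at line 1 remove [qtjn,fruh,vvrzg] add [oehi,bcq,lhkgk] -> 7 lines: jlho dqz oehi bcq lhkgk dyw uyg
Hunk 5: at line 2 remove [oehi] add [zicrh,hfo] -> 8 lines: jlho dqz zicrh hfo bcq lhkgk dyw uyg
Hunk 6: at line 2 remove [zicrh,hfo,bcq] add [snun,jdp,pmr] -> 8 lines: jlho dqz snun jdp pmr lhkgk dyw uyg
Hunk 7: at line 5 remove [lhkgk,dyw] add [jlwu,huj] -> 8 lines: jlho dqz snun jdp pmr jlwu huj uyg
Final line 3: snun

Answer: snun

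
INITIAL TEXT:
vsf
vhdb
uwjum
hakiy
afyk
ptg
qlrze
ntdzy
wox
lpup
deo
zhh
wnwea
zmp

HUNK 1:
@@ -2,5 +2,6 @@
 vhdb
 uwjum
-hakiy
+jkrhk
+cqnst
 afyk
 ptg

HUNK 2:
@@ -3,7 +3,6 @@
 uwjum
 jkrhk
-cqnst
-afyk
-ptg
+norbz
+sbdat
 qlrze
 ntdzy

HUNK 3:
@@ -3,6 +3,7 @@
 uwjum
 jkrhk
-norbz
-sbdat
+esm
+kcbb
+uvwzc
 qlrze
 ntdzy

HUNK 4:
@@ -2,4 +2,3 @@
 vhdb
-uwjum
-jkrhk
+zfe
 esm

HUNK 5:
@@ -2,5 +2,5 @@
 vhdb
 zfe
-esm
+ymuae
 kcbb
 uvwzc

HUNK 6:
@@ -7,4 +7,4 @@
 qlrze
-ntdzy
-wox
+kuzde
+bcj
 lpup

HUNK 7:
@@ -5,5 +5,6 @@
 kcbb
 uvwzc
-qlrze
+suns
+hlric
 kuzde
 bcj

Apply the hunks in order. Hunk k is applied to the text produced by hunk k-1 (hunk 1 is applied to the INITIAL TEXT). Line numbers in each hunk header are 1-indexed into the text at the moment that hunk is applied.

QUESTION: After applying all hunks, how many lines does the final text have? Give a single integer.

Hunk 1: at line 2 remove [hakiy] add [jkrhk,cqnst] -> 15 lines: vsf vhdb uwjum jkrhk cqnst afyk ptg qlrze ntdzy wox lpup deo zhh wnwea zmp
Hunk 2: at line 3 remove [cqnst,afyk,ptg] add [norbz,sbdat] -> 14 lines: vsf vhdb uwjum jkrhk norbz sbdat qlrze ntdzy wox lpup deo zhh wnwea zmp
Hunk 3: at line 3 remove [norbz,sbdat] add [esm,kcbb,uvwzc] -> 15 lines: vsf vhdb uwjum jkrhk esm kcbb uvwzc qlrze ntdzy wox lpup deo zhh wnwea zmp
Hunk 4: at line 2 remove [uwjum,jkrhk] add [zfe] -> 14 lines: vsf vhdb zfe esm kcbb uvwzc qlrze ntdzy wox lpup deo zhh wnwea zmp
Hunk 5: at line 2 remove [esm] add [ymuae] -> 14 lines: vsf vhdb zfe ymuae kcbb uvwzc qlrze ntdzy wox lpup deo zhh wnwea zmp
Hunk 6: at line 7 remove [ntdzy,wox] add [kuzde,bcj] -> 14 lines: vsf vhdb zfe ymuae kcbb uvwzc qlrze kuzde bcj lpup deo zhh wnwea zmp
Hunk 7: at line 5 remove [qlrze] add [suns,hlric] -> 15 lines: vsf vhdb zfe ymuae kcbb uvwzc suns hlric kuzde bcj lpup deo zhh wnwea zmp
Final line count: 15

Answer: 15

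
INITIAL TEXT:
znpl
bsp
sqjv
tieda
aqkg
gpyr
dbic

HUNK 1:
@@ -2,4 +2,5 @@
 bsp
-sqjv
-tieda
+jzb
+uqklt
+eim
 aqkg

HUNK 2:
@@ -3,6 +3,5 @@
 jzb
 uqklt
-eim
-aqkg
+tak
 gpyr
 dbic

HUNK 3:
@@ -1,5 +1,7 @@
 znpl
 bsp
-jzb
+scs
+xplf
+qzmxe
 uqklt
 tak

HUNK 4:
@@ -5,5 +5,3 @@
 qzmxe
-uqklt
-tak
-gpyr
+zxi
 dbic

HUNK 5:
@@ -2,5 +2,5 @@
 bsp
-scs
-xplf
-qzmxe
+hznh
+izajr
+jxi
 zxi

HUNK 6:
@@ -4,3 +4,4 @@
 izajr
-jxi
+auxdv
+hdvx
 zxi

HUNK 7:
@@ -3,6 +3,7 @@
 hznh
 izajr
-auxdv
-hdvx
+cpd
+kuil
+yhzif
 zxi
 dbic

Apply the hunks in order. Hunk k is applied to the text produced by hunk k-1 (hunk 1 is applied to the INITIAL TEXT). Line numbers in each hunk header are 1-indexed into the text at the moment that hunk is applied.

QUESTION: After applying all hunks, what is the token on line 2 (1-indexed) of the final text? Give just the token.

Answer: bsp

Derivation:
Hunk 1: at line 2 remove [sqjv,tieda] add [jzb,uqklt,eim] -> 8 lines: znpl bsp jzb uqklt eim aqkg gpyr dbic
Hunk 2: at line 3 remove [eim,aqkg] add [tak] -> 7 lines: znpl bsp jzb uqklt tak gpyr dbic
Hunk 3: at line 1 remove [jzb] add [scs,xplf,qzmxe] -> 9 lines: znpl bsp scs xplf qzmxe uqklt tak gpyr dbic
Hunk 4: at line 5 remove [uqklt,tak,gpyr] add [zxi] -> 7 lines: znpl bsp scs xplf qzmxe zxi dbic
Hunk 5: at line 2 remove [scs,xplf,qzmxe] add [hznh,izajr,jxi] -> 7 lines: znpl bsp hznh izajr jxi zxi dbic
Hunk 6: at line 4 remove [jxi] add [auxdv,hdvx] -> 8 lines: znpl bsp hznh izajr auxdv hdvx zxi dbic
Hunk 7: at line 3 remove [auxdv,hdvx] add [cpd,kuil,yhzif] -> 9 lines: znpl bsp hznh izajr cpd kuil yhzif zxi dbic
Final line 2: bsp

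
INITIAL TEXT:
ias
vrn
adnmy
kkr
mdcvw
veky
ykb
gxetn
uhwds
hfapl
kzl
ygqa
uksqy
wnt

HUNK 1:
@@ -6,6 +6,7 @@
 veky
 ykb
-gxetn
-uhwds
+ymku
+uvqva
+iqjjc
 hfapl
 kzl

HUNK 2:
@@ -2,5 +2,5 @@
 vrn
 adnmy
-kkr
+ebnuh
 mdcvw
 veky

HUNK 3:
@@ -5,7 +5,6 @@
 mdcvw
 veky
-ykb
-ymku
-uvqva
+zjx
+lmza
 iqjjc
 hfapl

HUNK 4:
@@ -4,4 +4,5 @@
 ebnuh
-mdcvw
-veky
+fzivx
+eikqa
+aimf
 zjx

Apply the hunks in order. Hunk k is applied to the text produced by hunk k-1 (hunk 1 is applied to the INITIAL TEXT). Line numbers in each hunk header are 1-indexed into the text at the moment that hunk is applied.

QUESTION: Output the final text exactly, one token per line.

Answer: ias
vrn
adnmy
ebnuh
fzivx
eikqa
aimf
zjx
lmza
iqjjc
hfapl
kzl
ygqa
uksqy
wnt

Derivation:
Hunk 1: at line 6 remove [gxetn,uhwds] add [ymku,uvqva,iqjjc] -> 15 lines: ias vrn adnmy kkr mdcvw veky ykb ymku uvqva iqjjc hfapl kzl ygqa uksqy wnt
Hunk 2: at line 2 remove [kkr] add [ebnuh] -> 15 lines: ias vrn adnmy ebnuh mdcvw veky ykb ymku uvqva iqjjc hfapl kzl ygqa uksqy wnt
Hunk 3: at line 5 remove [ykb,ymku,uvqva] add [zjx,lmza] -> 14 lines: ias vrn adnmy ebnuh mdcvw veky zjx lmza iqjjc hfapl kzl ygqa uksqy wnt
Hunk 4: at line 4 remove [mdcvw,veky] add [fzivx,eikqa,aimf] -> 15 lines: ias vrn adnmy ebnuh fzivx eikqa aimf zjx lmza iqjjc hfapl kzl ygqa uksqy wnt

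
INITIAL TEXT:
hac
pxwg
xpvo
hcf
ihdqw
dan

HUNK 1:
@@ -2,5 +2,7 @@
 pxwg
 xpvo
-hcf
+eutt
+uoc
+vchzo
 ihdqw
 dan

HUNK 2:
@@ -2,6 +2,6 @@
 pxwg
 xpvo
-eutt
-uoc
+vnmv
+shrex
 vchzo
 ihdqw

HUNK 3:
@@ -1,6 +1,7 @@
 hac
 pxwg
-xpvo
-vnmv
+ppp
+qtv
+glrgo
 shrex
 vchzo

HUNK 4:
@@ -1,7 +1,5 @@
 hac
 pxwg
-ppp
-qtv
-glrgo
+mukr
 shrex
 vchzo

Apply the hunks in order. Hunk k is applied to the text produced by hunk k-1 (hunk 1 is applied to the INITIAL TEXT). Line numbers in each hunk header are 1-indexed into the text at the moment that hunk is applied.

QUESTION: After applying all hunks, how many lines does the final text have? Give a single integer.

Hunk 1: at line 2 remove [hcf] add [eutt,uoc,vchzo] -> 8 lines: hac pxwg xpvo eutt uoc vchzo ihdqw dan
Hunk 2: at line 2 remove [eutt,uoc] add [vnmv,shrex] -> 8 lines: hac pxwg xpvo vnmv shrex vchzo ihdqw dan
Hunk 3: at line 1 remove [xpvo,vnmv] add [ppp,qtv,glrgo] -> 9 lines: hac pxwg ppp qtv glrgo shrex vchzo ihdqw dan
Hunk 4: at line 1 remove [ppp,qtv,glrgo] add [mukr] -> 7 lines: hac pxwg mukr shrex vchzo ihdqw dan
Final line count: 7

Answer: 7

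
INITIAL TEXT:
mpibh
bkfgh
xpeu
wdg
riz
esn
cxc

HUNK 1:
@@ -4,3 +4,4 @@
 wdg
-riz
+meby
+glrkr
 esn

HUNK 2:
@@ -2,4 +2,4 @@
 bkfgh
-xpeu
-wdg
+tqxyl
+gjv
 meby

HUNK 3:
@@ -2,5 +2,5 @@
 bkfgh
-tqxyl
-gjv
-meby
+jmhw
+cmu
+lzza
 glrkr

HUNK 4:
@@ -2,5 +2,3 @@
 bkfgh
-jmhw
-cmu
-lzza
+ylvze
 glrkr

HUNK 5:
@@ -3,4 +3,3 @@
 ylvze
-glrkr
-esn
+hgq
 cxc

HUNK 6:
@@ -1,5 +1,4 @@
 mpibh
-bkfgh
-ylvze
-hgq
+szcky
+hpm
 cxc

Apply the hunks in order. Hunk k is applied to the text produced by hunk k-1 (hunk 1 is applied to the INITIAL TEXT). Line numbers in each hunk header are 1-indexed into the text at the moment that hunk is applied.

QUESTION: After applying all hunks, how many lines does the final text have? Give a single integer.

Answer: 4

Derivation:
Hunk 1: at line 4 remove [riz] add [meby,glrkr] -> 8 lines: mpibh bkfgh xpeu wdg meby glrkr esn cxc
Hunk 2: at line 2 remove [xpeu,wdg] add [tqxyl,gjv] -> 8 lines: mpibh bkfgh tqxyl gjv meby glrkr esn cxc
Hunk 3: at line 2 remove [tqxyl,gjv,meby] add [jmhw,cmu,lzza] -> 8 lines: mpibh bkfgh jmhw cmu lzza glrkr esn cxc
Hunk 4: at line 2 remove [jmhw,cmu,lzza] add [ylvze] -> 6 lines: mpibh bkfgh ylvze glrkr esn cxc
Hunk 5: at line 3 remove [glrkr,esn] add [hgq] -> 5 lines: mpibh bkfgh ylvze hgq cxc
Hunk 6: at line 1 remove [bkfgh,ylvze,hgq] add [szcky,hpm] -> 4 lines: mpibh szcky hpm cxc
Final line count: 4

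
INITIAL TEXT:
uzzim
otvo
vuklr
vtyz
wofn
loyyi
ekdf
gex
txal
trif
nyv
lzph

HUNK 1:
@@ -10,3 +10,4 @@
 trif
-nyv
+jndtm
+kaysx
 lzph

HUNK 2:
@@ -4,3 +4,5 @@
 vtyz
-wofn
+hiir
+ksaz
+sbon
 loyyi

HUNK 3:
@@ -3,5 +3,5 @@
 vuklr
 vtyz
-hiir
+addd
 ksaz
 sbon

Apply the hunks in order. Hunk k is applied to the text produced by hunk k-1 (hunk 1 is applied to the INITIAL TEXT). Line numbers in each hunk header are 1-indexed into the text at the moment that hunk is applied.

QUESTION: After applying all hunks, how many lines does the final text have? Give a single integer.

Hunk 1: at line 10 remove [nyv] add [jndtm,kaysx] -> 13 lines: uzzim otvo vuklr vtyz wofn loyyi ekdf gex txal trif jndtm kaysx lzph
Hunk 2: at line 4 remove [wofn] add [hiir,ksaz,sbon] -> 15 lines: uzzim otvo vuklr vtyz hiir ksaz sbon loyyi ekdf gex txal trif jndtm kaysx lzph
Hunk 3: at line 3 remove [hiir] add [addd] -> 15 lines: uzzim otvo vuklr vtyz addd ksaz sbon loyyi ekdf gex txal trif jndtm kaysx lzph
Final line count: 15

Answer: 15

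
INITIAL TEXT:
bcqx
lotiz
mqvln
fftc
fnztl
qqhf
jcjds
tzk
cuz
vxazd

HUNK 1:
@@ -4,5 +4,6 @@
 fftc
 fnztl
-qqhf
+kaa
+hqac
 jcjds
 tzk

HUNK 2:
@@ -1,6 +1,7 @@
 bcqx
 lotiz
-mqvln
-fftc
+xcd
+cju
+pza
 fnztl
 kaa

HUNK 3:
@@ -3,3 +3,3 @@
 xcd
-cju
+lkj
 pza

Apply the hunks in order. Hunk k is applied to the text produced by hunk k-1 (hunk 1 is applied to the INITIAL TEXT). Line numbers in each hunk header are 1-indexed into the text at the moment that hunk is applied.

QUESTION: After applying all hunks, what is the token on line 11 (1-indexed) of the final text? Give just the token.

Hunk 1: at line 4 remove [qqhf] add [kaa,hqac] -> 11 lines: bcqx lotiz mqvln fftc fnztl kaa hqac jcjds tzk cuz vxazd
Hunk 2: at line 1 remove [mqvln,fftc] add [xcd,cju,pza] -> 12 lines: bcqx lotiz xcd cju pza fnztl kaa hqac jcjds tzk cuz vxazd
Hunk 3: at line 3 remove [cju] add [lkj] -> 12 lines: bcqx lotiz xcd lkj pza fnztl kaa hqac jcjds tzk cuz vxazd
Final line 11: cuz

Answer: cuz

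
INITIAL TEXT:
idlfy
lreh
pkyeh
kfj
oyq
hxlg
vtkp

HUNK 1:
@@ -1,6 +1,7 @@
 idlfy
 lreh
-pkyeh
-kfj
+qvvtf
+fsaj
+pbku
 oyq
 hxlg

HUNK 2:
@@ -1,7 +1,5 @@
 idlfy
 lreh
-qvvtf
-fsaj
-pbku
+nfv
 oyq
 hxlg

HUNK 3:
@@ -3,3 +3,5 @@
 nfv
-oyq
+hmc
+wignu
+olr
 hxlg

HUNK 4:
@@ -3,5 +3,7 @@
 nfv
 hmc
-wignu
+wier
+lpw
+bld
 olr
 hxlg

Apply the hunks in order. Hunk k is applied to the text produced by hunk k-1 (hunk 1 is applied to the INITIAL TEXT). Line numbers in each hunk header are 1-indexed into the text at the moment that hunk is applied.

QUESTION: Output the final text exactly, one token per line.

Hunk 1: at line 1 remove [pkyeh,kfj] add [qvvtf,fsaj,pbku] -> 8 lines: idlfy lreh qvvtf fsaj pbku oyq hxlg vtkp
Hunk 2: at line 1 remove [qvvtf,fsaj,pbku] add [nfv] -> 6 lines: idlfy lreh nfv oyq hxlg vtkp
Hunk 3: at line 3 remove [oyq] add [hmc,wignu,olr] -> 8 lines: idlfy lreh nfv hmc wignu olr hxlg vtkp
Hunk 4: at line 3 remove [wignu] add [wier,lpw,bld] -> 10 lines: idlfy lreh nfv hmc wier lpw bld olr hxlg vtkp

Answer: idlfy
lreh
nfv
hmc
wier
lpw
bld
olr
hxlg
vtkp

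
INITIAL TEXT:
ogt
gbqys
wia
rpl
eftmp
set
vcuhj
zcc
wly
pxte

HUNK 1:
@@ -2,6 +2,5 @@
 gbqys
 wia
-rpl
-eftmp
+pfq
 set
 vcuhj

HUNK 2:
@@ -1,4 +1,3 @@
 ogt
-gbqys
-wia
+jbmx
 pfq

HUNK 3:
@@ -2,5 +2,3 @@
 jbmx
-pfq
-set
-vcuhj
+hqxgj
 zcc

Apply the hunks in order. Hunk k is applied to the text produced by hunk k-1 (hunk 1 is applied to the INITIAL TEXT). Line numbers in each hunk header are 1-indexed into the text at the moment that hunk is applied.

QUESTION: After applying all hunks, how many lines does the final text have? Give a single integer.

Hunk 1: at line 2 remove [rpl,eftmp] add [pfq] -> 9 lines: ogt gbqys wia pfq set vcuhj zcc wly pxte
Hunk 2: at line 1 remove [gbqys,wia] add [jbmx] -> 8 lines: ogt jbmx pfq set vcuhj zcc wly pxte
Hunk 3: at line 2 remove [pfq,set,vcuhj] add [hqxgj] -> 6 lines: ogt jbmx hqxgj zcc wly pxte
Final line count: 6

Answer: 6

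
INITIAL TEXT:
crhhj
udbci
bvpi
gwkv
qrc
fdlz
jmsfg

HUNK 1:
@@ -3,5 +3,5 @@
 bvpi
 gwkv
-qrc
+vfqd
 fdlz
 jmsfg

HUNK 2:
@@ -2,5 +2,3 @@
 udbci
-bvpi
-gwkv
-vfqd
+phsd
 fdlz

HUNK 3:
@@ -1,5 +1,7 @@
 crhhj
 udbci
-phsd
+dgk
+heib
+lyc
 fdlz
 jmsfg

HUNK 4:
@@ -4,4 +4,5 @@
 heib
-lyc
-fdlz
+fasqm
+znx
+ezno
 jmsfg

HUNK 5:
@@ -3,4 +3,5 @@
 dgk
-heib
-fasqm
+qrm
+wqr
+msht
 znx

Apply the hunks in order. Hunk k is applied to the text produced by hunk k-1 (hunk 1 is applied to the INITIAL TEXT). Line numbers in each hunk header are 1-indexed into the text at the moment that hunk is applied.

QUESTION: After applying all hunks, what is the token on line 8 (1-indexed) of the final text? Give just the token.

Answer: ezno

Derivation:
Hunk 1: at line 3 remove [qrc] add [vfqd] -> 7 lines: crhhj udbci bvpi gwkv vfqd fdlz jmsfg
Hunk 2: at line 2 remove [bvpi,gwkv,vfqd] add [phsd] -> 5 lines: crhhj udbci phsd fdlz jmsfg
Hunk 3: at line 1 remove [phsd] add [dgk,heib,lyc] -> 7 lines: crhhj udbci dgk heib lyc fdlz jmsfg
Hunk 4: at line 4 remove [lyc,fdlz] add [fasqm,znx,ezno] -> 8 lines: crhhj udbci dgk heib fasqm znx ezno jmsfg
Hunk 5: at line 3 remove [heib,fasqm] add [qrm,wqr,msht] -> 9 lines: crhhj udbci dgk qrm wqr msht znx ezno jmsfg
Final line 8: ezno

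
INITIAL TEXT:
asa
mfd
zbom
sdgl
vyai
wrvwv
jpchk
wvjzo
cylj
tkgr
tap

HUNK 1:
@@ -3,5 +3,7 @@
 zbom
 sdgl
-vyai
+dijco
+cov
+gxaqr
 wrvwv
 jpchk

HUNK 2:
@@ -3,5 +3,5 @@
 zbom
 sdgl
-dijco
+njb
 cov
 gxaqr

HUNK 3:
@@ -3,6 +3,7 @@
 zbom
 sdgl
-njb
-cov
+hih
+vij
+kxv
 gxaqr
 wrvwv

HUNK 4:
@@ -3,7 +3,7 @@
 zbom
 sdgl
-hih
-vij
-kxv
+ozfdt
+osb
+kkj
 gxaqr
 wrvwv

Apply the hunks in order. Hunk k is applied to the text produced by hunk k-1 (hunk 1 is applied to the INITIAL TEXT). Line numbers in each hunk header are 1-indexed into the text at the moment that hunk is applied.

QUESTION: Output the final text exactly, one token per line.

Answer: asa
mfd
zbom
sdgl
ozfdt
osb
kkj
gxaqr
wrvwv
jpchk
wvjzo
cylj
tkgr
tap

Derivation:
Hunk 1: at line 3 remove [vyai] add [dijco,cov,gxaqr] -> 13 lines: asa mfd zbom sdgl dijco cov gxaqr wrvwv jpchk wvjzo cylj tkgr tap
Hunk 2: at line 3 remove [dijco] add [njb] -> 13 lines: asa mfd zbom sdgl njb cov gxaqr wrvwv jpchk wvjzo cylj tkgr tap
Hunk 3: at line 3 remove [njb,cov] add [hih,vij,kxv] -> 14 lines: asa mfd zbom sdgl hih vij kxv gxaqr wrvwv jpchk wvjzo cylj tkgr tap
Hunk 4: at line 3 remove [hih,vij,kxv] add [ozfdt,osb,kkj] -> 14 lines: asa mfd zbom sdgl ozfdt osb kkj gxaqr wrvwv jpchk wvjzo cylj tkgr tap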